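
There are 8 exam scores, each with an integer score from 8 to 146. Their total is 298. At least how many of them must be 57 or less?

Let j be the number exceeding 57. Then the total is ≥ 58·j + 8·(8 − j) = 64 + 50j.
So 50j ≤ 234 and j ≤ 4; hence at least 8 − 4 = 4 are ≤ 57.
Exactly 4 works: 4 values at 8 and 4 at 58 total 264; raise one of the low values by 34 (still ≤ 57) to hit 298.

4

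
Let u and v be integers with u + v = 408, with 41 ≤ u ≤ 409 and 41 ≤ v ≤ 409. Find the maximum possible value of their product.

With u + v fixed, uv peaks when the two are closest together.
Taking u = 204 and v = 204 (both in [41, 409]) gives uv = 41616.

41616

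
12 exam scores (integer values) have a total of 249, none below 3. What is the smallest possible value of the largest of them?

21

Some value must be at least ⌈249/12⌉ = 21, since 12 × 20 = 240 < 249.
Taking 3 copies of 20 and 9 copies of 21 gives exactly 249, so 21 is attained.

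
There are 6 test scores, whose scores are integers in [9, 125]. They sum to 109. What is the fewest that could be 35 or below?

4

Each value above 35 is at least 36, contributing at least 36 − 9 = 27 above the floor 9.
The sum exceeds the floor total 54 by 55, so at most ⌊55/27⌋ = 2 exceed 35, and at least 4 are ≤ 35.
Exactly 4 works: 4 values at 9 and 2 at 36 total 108; raise one of the low values by 1 (still ≤ 35) to hit 109.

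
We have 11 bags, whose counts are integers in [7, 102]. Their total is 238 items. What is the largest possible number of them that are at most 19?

10

Suppose k of them are at most 19. Those contribute at most 19 each and the rest at most 102 each.
So the total is at most 19k + 102(11 − k) = 1122 − 83k. This must still be ≥ 238, so k ≤ 10.
k = 10 is achieved by 10 values at 19 and 1 at 102, total 292; lower one of the 102's by 54 (still > 19) to reach 238.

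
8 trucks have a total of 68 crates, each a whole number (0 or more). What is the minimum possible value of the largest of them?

The average is 68/8 > 8, so not all 8 can be 8 or less; the largest is ≥ 9.
Taking 4 copies of 8 and 4 copies of 9 gives exactly 68, so 9 is attained.

9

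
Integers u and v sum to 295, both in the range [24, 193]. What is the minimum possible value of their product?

For a fixed sum, uv is smallest when u and v are as far apart as possible.
The extreme feasible split is u = 102, v = 193, giving uv = 19686.

19686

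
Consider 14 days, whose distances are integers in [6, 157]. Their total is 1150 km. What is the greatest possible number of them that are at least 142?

If k of the values are ≥ 142, the total is ≥ 142k + 6(14 − k).
Setting 142k + 6(14 − k) ≤ 1150 gives 136k ≤ 1066, so k ≤ 7.
k = 7 is achieved by 7 values at 142 and 7 at 6, total 1036; add 114 to one value (staying below 142) to reach 1150.

7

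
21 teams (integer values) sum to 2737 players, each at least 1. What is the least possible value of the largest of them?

131

The average is 2737/21 > 130, so not all 21 can be 130 or less; the largest is ≥ 131.
Equality holds with 7 values of 131 and 14 values of 130.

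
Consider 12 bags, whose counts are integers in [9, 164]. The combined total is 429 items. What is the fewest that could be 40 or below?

Let j be the number exceeding 40. Then the total is ≥ 41·j + 9·(12 − j) = 108 + 32j.
So 32j ≤ 321 and j ≤ 10; hence at least 12 − 10 = 2 are ≤ 40.
Exactly 2 works: 2 values at 9 and 10 at 41 total 428; raise one of the low values by 1 (still ≤ 40) to hit 429.

2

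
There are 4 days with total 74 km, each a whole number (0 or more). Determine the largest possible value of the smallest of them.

The 4 values sum to 74, so their minimum is at most ⌊74/4⌋ = 18.
Taking 2 copies of 18 and 2 copies of 19 gives exactly 74, so 18 is attained.

18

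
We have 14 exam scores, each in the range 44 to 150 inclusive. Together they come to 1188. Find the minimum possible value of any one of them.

44

To make one score as small as possible, make the other 13 as large as possible.
The other 13 can take up 13 × 150 = 1950 ≥ 1188 − 44, so one score can sit at its floor of 44.
Achievable: one at 44 and the other 13 totalling 1144, which fits since 13 × 44 ≤ 1144 ≤ 13 × 150.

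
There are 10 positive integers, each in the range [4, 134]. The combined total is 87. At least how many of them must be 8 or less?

Let j be the number exceeding 8. Then the total is ≥ 9·j + 4·(10 − j) = 40 + 5j.
So 5j ≤ 47 and j ≤ 9; hence at least 10 − 9 = 1 are ≤ 8.
Exactly 1 works: 1 value at 4 and 9 at 9 total 85; raise one of the low values by 2 (still ≤ 8) to hit 87.

1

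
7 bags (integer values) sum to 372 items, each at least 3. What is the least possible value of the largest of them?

Some value must be at least ⌈372/7⌉ = 54, since 7 × 53 = 371 < 372.
Taking 6 copies of 53 and 1 copy of 54 gives exactly 372, so 54 is attained.

54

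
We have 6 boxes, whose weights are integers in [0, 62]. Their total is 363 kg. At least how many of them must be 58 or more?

5

If only k of them are at least 58, the other 6 − k are at most 57, so the total is at most k·62 + (6 − k)·57.
This must reach 363, so k·62 + (6 − k)·57 ≥ 363, giving k ≥ 5.
Exactly 5 works: 5 values at 62 and 1 at 57 total 367; lower one of the high values by 4 (still ≥ 58) to hit 363.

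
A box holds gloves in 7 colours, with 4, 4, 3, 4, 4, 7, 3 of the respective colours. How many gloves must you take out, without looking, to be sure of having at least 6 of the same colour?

In the worst case you take as many as possible of each colour without reaching 6: 4 + 4 + 3 + 4 + 4 + 5 + 3 = 27.
The next one must give 6 of some colour, so 27 + 1 = 28.

28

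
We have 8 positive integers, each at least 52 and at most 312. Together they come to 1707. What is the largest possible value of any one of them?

312

Maximizing one value means minimizing the remaining 7.
The other 7 contribute at least 7 × 52 = 364, leaving at most 1707 − 364 = 1343.
But each integer is capped at 312, so the maximum is 312.
Achievable: one at 312 and the other 7 totalling 1395, which fits since 7 × 52 ≤ 1395 ≤ 7 × 312.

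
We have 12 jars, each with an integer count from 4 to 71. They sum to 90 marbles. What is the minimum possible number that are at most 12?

Each value above 12 is at least 13, contributing at least 13 − 4 = 9 above the floor 4.
The sum exceeds the floor total 48 by 42, so at most ⌊42/9⌋ = 4 exceed 12, and at least 8 are ≤ 12.
Exactly 8 works: 8 values at 4 and 4 at 13 total 84; raise one of the low values by 6 (still ≤ 12) to hit 90.

8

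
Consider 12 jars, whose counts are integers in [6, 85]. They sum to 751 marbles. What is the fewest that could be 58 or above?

3

Suppose at most 12 − j of them reach 58; then j values are ≤ 57 and the rest ≤ 85.
The total is then ≤ 57·j + 85·(12 − j) = 1020 − 28j. For this to be ≥ 751 we need j ≤ 9, so at least 12 − 9 = 3 must reach 58.
Exactly 3 works: 3 values at 85 and 9 at 57 total 768; lower one of the high values by 17 (still ≥ 58) to hit 751.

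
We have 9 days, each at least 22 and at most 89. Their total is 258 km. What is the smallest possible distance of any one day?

22

To make one day as small as possible, make the other 8 as large as possible.
The other 8 can take up 8 × 89 = 712 ≥ 258 − 22, so one day can sit at its floor of 22.
Achievable: one at 22 and the other 8 totalling 236, which fits since 8 × 22 ≤ 236 ≤ 8 × 89.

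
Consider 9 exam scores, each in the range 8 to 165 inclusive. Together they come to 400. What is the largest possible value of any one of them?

Maximizing one value means minimizing the remaining 8.
The other 8 contribute at least 8 × 8 = 64, leaving at most 400 − 64 = 336.
But each score is capped at 165, so the maximum is 165.
Achievable: one at 165 and the other 8 totalling 235, which fits since 8 × 8 ≤ 235 ≤ 8 × 165.

165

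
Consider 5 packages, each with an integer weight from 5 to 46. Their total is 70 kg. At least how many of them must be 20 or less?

Each value above 20 is at least 21, contributing at least 21 − 5 = 16 above the floor 5.
The sum exceeds the floor total 25 by 45, so at most ⌊45/16⌋ = 2 exceed 20, and at least 3 are ≤ 20.
Exactly 3 works: 3 values at 5 and 2 at 21 total 57; raise one of the low values by 13 (still ≤ 20) to hit 70.

3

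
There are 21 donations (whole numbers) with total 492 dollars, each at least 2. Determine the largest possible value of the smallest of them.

23

If every one of the 21 were at least 24, the total would be at least 21 × 24 = 504 > 492.
Achievable: 12 of them at 23 and 9 at 24 total 492.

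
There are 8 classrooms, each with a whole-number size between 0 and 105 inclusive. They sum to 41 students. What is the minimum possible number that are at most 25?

7

If only k of them are at most 25, the other 8 − k are at least 26, so the total is at least (8 − k)·26 + k·0.
This is ≤ 41, so (8 − k)·26 + 0k ≤ 41, which gives k ≥ 7.
Exactly 7 works: 7 values at 0 and 1 at 26 total 26; raise one of the low values by 15 (still ≤ 25) to hit 41.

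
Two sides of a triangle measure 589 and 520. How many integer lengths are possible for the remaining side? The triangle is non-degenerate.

The triangle inequality gives |589 − 520| < c < 589 + 520, i.e. 69 < c < 1109.
So c can be any integer from 70 to 1108: 1039 values.

1039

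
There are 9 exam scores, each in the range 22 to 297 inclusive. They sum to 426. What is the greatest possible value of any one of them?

250

Maximizing one value means minimizing the remaining 8.
The other 8 contribute at least 8 × 22 = 176, leaving at most 426 − 176 = 250.
Since 250 ≤ 297, this is achievable: one at 250 and 8 at 22.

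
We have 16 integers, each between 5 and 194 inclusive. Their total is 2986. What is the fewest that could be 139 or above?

Suppose at most 16 − j of them reach 139; then j values are ≤ 138 and the rest ≤ 194.
The total is then ≤ 138·j + 194·(16 − j) = 3104 − 56j. For this to be ≥ 2986 we need j ≤ 2, so at least 16 − 2 = 14 must reach 139.
Exactly 14 works: 14 values at 194 and 2 at 138 total 2992; lower one of the high values by 6 (still ≥ 139) to hit 2986.

14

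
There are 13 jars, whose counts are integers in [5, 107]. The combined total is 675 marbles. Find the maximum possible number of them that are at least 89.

7

If k of the values are ≥ 89, the total is ≥ 89k + 5(13 − k).
Setting 89k + 5(13 − k) ≤ 675 gives 84k ≤ 610, so k ≤ 7.
k = 7 is achieved by 7 values at 89 and 6 at 5, total 653; add 22 to one value (staying below 89) to reach 675.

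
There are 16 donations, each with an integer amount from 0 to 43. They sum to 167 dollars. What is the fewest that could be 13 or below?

Each value above 13 is at least 14, contributing at least 14 − 0 = 14 above the floor 0.
The sum exceeds the floor total 0 by 167, so at most ⌊167/14⌋ = 11 exceed 13, and at least 5 are ≤ 13.
Exactly 5 works: 5 values at 0 and 11 at 14 total 154; raise one of the low values by 13 (still ≤ 13) to hit 167.

5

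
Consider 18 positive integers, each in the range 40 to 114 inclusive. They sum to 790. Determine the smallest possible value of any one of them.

40

Minimizing one value means maximizing the remaining 17.
The other 17 can take up 17 × 114 = 1938 ≥ 790 − 40, so one integer can sit at its floor of 40.
Achievable: one at 40 and the other 17 totalling 750, which fits since 17 × 40 ≤ 750 ≤ 17 × 114.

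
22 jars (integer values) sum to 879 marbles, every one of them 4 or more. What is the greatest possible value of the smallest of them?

If every one of the 22 were at least 40, the total would be at least 22 × 40 = 880 > 879.
Taking 1 copy of 39 and 21 copies of 40 gives exactly 879, so 39 is attained.

39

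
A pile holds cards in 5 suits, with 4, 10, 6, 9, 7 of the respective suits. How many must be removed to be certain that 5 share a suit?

21

In the worst case you take as many as possible of each suit without reaching 5: 4 + 4 + 4 + 4 + 4 = 20.
The next one must give 5 of some suit, so 20 + 1 = 21.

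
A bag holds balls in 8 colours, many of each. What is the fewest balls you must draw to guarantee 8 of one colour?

57

You could draw 7 of every colour without reaching 8 of any — 56 in all.
One more forces 8 of some colour, so 56 + 1 = 57.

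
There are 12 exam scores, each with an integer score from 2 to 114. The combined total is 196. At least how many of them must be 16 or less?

Let j be the number exceeding 16. Then the total is ≥ 17·j + 2·(12 − j) = 24 + 15j.
So 15j ≤ 172 and j ≤ 11; hence at least 12 − 11 = 1 are ≤ 16.
Exactly 1 works: 1 value at 2 and 11 at 17 total 189; raise one of the low values by 7 (still ≤ 16) to hit 196.

1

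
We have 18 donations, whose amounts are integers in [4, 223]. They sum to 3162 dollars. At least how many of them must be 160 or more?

If only k of them are at least 160, the other 18 − k are at most 159, so the total is at most k·223 + (18 − k)·159.
This must reach 3162, so k·223 + (18 − k)·159 ≥ 3162, giving k ≥ 5.
Exactly 5 works: 5 values at 223 and 13 at 159 total 3182; lower one of the high values by 20 (still ≥ 160) to hit 3162.

5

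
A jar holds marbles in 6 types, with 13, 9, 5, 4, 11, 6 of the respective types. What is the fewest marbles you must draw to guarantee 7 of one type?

In the worst case you take as many as possible of each type without reaching 7: 6 + 6 + 5 + 4 + 6 + 6 = 33.
The next one must give 7 of some type, so 33 + 1 = 34.

34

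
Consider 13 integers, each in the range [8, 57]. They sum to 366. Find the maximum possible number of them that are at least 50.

If k of the values are ≥ 50, the total is ≥ 50k + 8(13 − k).
Setting 50k + 8(13 − k) ≤ 366 gives 42k ≤ 262, so k ≤ 6.
k = 6 is achieved by 6 values at 50 and 7 at 8, total 356; add 10 to one value (staying below 50) to reach 366.

6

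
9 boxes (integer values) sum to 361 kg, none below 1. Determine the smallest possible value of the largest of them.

The 9 values sum to 361, so their maximum is at least ⌈361/9⌉ = 41.
Taking 8 copies of 40 and 1 copy of 41 gives exactly 361, so 41 is attained.

41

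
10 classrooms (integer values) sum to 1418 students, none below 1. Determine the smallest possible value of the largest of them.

142

The 10 values sum to 1418, so their maximum is at least ⌈1418/10⌉ = 142.
Achievable: 8 of them at 142 and 2 at 141 total 1418.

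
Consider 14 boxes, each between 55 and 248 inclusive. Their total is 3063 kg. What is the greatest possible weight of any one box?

To make one box as large as possible, make the other 13 as small as possible.
The other 13 contribute at least 13 × 55 = 715, leaving at most 3063 − 715 = 2348.
But each box is capped at 248, so the maximum is 248.
Achievable: one at 248 and the other 13 totalling 2815, which fits since 13 × 55 ≤ 2815 ≤ 13 × 248.

248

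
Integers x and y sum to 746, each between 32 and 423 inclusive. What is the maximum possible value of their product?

139129

With x + y fixed, xy peaks when the two are closest together.
Taking x = 373 and y = 373 (both in [32, 423]) gives xy = 139129.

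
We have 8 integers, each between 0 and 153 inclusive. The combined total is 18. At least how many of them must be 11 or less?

7

If only k of them are at most 11, the other 8 − k are at least 12, so the total is at least (8 − k)·12 + k·0.
This is ≤ 18, so (8 − k)·12 + 0k ≤ 18, which gives k ≥ 7.
Exactly 7 works: 7 values at 0 and 1 at 12 total 12; raise one of the low values by 6 (still ≤ 11) to hit 18.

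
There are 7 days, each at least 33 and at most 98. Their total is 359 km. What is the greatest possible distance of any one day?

98

Maximizing one value means minimizing the remaining 6.
The other 6 contribute at least 6 × 33 = 198, leaving at most 359 − 198 = 161.
But each day is capped at 98, so the maximum is 98.
Achievable: one at 98 and the other 6 totalling 261, which fits since 6 × 33 ≤ 261 ≤ 6 × 98.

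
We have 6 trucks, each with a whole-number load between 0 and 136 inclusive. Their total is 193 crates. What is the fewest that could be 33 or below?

1

If only k of them are at most 33, the other 6 − k are at least 34, so the total is at least (6 − k)·34 + k·0.
This is ≤ 193, so (6 − k)·34 + 0k ≤ 193, which gives k ≥ 1.
Exactly 1 works: 1 value at 0 and 5 at 34 total 170; raise one of the low values by 23 (still ≤ 33) to hit 193.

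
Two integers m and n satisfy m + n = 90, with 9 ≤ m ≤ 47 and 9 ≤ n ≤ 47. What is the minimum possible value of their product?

For a fixed sum, mn is smallest when m and n are as far apart as possible.
The extreme feasible split is m = 43, n = 47, giving mn = 2021.

2021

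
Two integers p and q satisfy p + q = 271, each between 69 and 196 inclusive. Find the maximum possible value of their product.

For a fixed sum, the product pq is largest when p and q are as close as possible.
Taking p = 135 and q = 136 (both in [69, 196]) gives pq = 18360.

18360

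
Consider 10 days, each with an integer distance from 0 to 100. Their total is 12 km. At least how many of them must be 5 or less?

If only k of them are at most 5, the other 10 − k are at least 6, so the total is at least (10 − k)·6 + k·0.
This is ≤ 12, so (10 − k)·6 + 0k ≤ 12, which gives k ≥ 8.
Exactly 8 works: 8 values at 0 and 2 at 6 total 12.

8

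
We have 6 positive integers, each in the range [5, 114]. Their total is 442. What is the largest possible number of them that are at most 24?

Each value at 24 or below falls at least 114 − 24 = 90 short of the ceiling 114.
The ceiling total is 6 × 114 = 684, and we need 442, so at most ⌊(684 − 442)/90⌋ = 2 can be that low.
k = 2 is achieved by 2 values at 24 and 4 at 114, total 504; lower one of the 114's by 62 (still > 24) to reach 442.

2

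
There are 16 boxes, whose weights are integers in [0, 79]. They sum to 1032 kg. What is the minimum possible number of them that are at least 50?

Each value short of 50 is at most 49, costing at least 79 − 49 = 30 against the maximum total of 1264.
We can afford to lose at most 1264 − 1032 = 232, so at most ⌊232/30⌋ = 7 fall short, and at least 9 are ≥ 50.
Exactly 9 works: 9 values at 79 and 7 at 49 total 1054; lower one of the high values by 22 (still ≥ 50) to hit 1032.

9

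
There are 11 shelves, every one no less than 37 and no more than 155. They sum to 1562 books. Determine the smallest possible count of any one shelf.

37

Minimizing one value means maximizing the remaining 10.
The other 10 can take up 10 × 155 = 1550 ≥ 1562 − 37, so one shelf can sit at its floor of 37.
Achievable: one at 37 and the other 10 totalling 1525, which fits since 10 × 37 ≤ 1525 ≤ 10 × 155.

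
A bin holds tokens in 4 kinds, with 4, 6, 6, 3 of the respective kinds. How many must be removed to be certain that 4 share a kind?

13

In the worst case you take as many as possible of each kind without reaching 4: 3 + 3 + 3 + 3 = 12.
The next one must give 4 of some kind, so 12 + 1 = 13.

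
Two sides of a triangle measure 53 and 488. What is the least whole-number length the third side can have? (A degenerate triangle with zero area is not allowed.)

The third side must exceed |53 − 488| = 435.
The smallest integer above 435 is 436.

436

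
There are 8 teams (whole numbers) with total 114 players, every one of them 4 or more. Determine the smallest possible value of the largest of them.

15

If every one of the 8 were at most 14, the total would be at most 8 × 14 = 112 < 114.
Taking 6 copies of 14 and 2 copies of 15 gives exactly 114, so 15 is attained.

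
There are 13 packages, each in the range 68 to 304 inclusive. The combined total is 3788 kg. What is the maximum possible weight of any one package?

Maximizing one value means minimizing the remaining 12.
The other 12 contribute at least 12 × 68 = 816, leaving at most 3788 − 816 = 2972.
But each package is capped at 304, so the maximum is 304.
Achievable: one at 304 and the other 12 totalling 3484, which fits since 12 × 68 ≤ 3484 ≤ 12 × 304.

304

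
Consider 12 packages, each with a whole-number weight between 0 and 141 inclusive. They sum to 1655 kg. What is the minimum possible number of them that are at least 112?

Each value short of 112 is at most 111, costing at least 141 − 111 = 30 against the maximum total of 1692.
We can afford to lose at most 1692 − 1655 = 37, so at most ⌊37/30⌋ = 1 fall short, and at least 11 are ≥ 112.
Exactly 11 works: 11 values at 141 and 1 at 111 total 1662; lower one of the high values by 7 (still ≥ 112) to hit 1655.

11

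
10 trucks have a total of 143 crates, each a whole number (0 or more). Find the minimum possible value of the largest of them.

15

The 10 values sum to 143, so their maximum is at least ⌈143/10⌉ = 15.
Taking 7 copies of 14 and 3 copies of 15 gives exactly 143, so 15 is attained.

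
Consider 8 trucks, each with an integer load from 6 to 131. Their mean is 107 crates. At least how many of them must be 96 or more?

3

The total is 8 × 107 = 856.
Suppose at most 8 − j of them reach 96; then j values are ≤ 95 and the rest ≤ 131.
The total is then ≤ 95·j + 131·(8 − j) = 1048 − 36j. For this to be ≥ 856 we need j ≤ 5, so at least 8 − 5 = 3 must reach 96.
Exactly 3 works: 3 values at 131 and 5 at 95 total 868; lower one of the high values by 12 (still ≥ 96) to hit 856.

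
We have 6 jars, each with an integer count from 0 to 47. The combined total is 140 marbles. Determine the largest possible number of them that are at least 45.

3

With k values at 45 or above and the rest at least 0, the sum is at least 0 + 45k.
Since the sum is 140, we need 45k ≤ 140, i.e. k ≤ 3.
k = 3 is achieved by 3 values at 45 and 3 at 0, total 135; add 5 to one value (staying below 45) to reach 140.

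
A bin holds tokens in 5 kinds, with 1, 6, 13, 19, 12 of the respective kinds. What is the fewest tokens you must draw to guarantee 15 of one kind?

In the worst case you take as many as possible of each kind without reaching 15: 1 + 6 + 13 + 14 + 12 = 46.
The next one must give 15 of some kind, so 46 + 1 = 47.

47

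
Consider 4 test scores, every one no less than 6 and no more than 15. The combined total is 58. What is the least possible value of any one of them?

Minimizing one value means maximizing the remaining 3.
The other 3 contribute at most 3 × 15 = 45, leaving at least 58 − 45 = 13.
Since 13 ≥ 6, this is achievable: one at 13 and 3 at 15.

13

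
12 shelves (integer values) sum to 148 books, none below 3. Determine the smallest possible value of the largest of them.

13

Some value must be at least ⌈148/12⌉ = 13, since 12 × 12 = 144 < 148.
Taking 8 copies of 12 and 4 copies of 13 gives exactly 148, so 13 is attained.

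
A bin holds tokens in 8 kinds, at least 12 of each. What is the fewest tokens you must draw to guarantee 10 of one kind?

You could draw 9 of every kind without reaching 10 of any — 72 in all.
One more forces 10 of some kind, so 72 + 1 = 73.

73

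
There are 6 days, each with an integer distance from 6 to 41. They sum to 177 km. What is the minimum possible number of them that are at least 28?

2

If only k of them are at least 28, the other 6 − k are at most 27, so the total is at most k·41 + (6 − k)·27.
This must reach 177, so k·41 + (6 − k)·27 ≥ 177, giving k ≥ 2.
Exactly 2 works: 2 values at 41 and 4 at 27 total 190; lower one of the high values by 13 (still ≥ 28) to hit 177.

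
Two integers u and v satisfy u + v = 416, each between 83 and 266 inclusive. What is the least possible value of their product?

uv = u(416 − u) is concave in u, so over [150, 266] it is minimized at an endpoint.
The extreme feasible split is u = 150, v = 266, giving uv = 39900.

39900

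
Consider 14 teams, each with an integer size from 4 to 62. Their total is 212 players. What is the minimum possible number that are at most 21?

6

If only k of them are at most 21, the other 14 − k are at least 22, so the total is at least (14 − k)·22 + k·4.
This is ≤ 212, so (14 − k)·22 + 4k ≤ 212, which gives k ≥ 6.
Exactly 6 works: 6 values at 4 and 8 at 22 total 200; raise one of the low values by 12 (still ≤ 21) to hit 212.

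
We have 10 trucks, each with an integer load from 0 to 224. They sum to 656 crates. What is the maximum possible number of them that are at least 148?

4

Suppose k of them are at least 148. Those contribute at least 148 each and the other 10 − k at least 0 each.
So the total is at least 148k + 0(10 − k) = 0 + 148k. This must be ≤ 656, giving k ≤ 4.
k = 4 is achieved by 4 values at 148 and 6 at 0, total 592; add 64 to one value (staying below 148) to reach 656.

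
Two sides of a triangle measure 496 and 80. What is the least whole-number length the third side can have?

The third side must exceed |496 − 80| = 416.
The smallest integer above 416 is 417.

417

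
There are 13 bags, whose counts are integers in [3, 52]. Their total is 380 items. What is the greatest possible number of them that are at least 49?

7

Suppose k of them are at least 49. Those contribute at least 49 each and the other 13 − k at least 3 each.
So the total is at least 49k + 3(13 − k) = 39 + 46k. This must be ≤ 380, giving k ≤ 7.
k = 7 is achieved by 7 values at 49 and 6 at 3, total 361; add 19 to one value (staying below 49) to reach 380.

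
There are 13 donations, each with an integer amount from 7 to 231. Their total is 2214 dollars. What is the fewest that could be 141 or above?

Suppose at most 13 − j of them reach 141; then j values are ≤ 140 and the rest ≤ 231.
The total is then ≤ 140·j + 231·(13 − j) = 3003 − 91j. For this to be ≥ 2214 we need j ≤ 8, so at least 13 − 8 = 5 must reach 141.
Exactly 5 works: 5 values at 231 and 8 at 140 total 2275; lower one of the high values by 61 (still ≥ 141) to hit 2214.

5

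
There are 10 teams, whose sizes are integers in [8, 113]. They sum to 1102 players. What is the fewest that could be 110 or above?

Suppose at most 10 − j of them reach 110; then j values are ≤ 109 and the rest ≤ 113.
The total is then ≤ 109·j + 113·(10 − j) = 1130 − 4j. For this to be ≥ 1102 we need j ≤ 7, so at least 10 − 7 = 3 must reach 110.
Exactly 3 works: 3 values at 113 and 7 at 109 total 1102.

3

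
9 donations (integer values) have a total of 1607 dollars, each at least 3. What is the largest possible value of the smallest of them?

178

If every one of the 9 were at least 179, the total would be at least 9 × 179 = 1611 > 1607.
Achievable: 4 of them at 178 and 5 at 179 total 1607.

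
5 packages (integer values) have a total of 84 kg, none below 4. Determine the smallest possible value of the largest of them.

The average is 84/5 > 16, so not all 5 can be 16 or less; the largest is ≥ 17.
Achievable: 4 of them at 17 and 1 at 16 total 84.

17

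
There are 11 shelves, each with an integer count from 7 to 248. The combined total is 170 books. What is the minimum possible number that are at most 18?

Let j be the number exceeding 18. Then the total is ≥ 19·j + 7·(11 − j) = 77 + 12j.
So 12j ≤ 93 and j ≤ 7; hence at least 11 − 7 = 4 are ≤ 18.
Exactly 4 works: 4 values at 7 and 7 at 19 total 161; raise one of the low values by 9 (still ≤ 18) to hit 170.

4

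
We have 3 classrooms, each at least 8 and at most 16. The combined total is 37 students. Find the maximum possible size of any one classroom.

Maximizing one value means minimizing the remaining 2.
The other 2 contribute at least 2 × 8 = 16, leaving at most 37 − 16 = 21.
But each classroom is capped at 16, so the maximum is 16.
Achievable: one at 16 and the other 2 totalling 21, which fits since 2 × 8 ≤ 21 ≤ 2 × 16.

16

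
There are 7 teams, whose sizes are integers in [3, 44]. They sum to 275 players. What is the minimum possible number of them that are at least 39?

If only k of them are at least 39, the other 7 − k are at most 38, so the total is at most k·44 + (7 − k)·38.
This must reach 275, so k·44 + (7 − k)·38 ≥ 275, giving k ≥ 2.
Exactly 2 works: 2 values at 44 and 5 at 38 total 278; lower one of the high values by 3 (still ≥ 39) to hit 275.

2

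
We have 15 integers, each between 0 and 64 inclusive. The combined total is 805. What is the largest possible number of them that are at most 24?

3

Each value at 24 or below falls at least 64 − 24 = 40 short of the ceiling 64.
The ceiling total is 15 × 64 = 960, and we need 805, so at most ⌊(960 − 805)/40⌋ = 3 can be that low.
k = 3 is achieved by 3 values at 24 and 12 at 64, total 840; lower one of the 64's by 35 (still > 24) to reach 805.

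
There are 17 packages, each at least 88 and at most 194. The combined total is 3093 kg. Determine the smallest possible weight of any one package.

Minimizing one value means maximizing the remaining 16.
The other 16 can take up 16 × 194 = 3104 ≥ 3093 − 88, so one package can sit at its floor of 88.
Achievable: one at 88 and the other 16 totalling 3005, which fits since 16 × 88 ≤ 3005 ≤ 16 × 194.

88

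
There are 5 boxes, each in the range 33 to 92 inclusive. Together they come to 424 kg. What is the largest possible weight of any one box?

92

To make one box as large as possible, make the other 4 as small as possible.
The other 4 contribute at least 4 × 33 = 132, leaving at most 424 − 132 = 292.
But each box is capped at 92, so the maximum is 92.
Achievable: one at 92 and the other 4 totalling 332, which fits since 4 × 33 ≤ 332 ≤ 4 × 92.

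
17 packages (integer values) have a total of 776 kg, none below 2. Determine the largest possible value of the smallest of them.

The average is 776/17 < 46, so some value is ≤ 45.
Achievable: 6 of them at 45 and 11 at 46 total 776.

45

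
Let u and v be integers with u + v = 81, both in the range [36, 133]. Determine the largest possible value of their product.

uv = u(81 − u) is maximized when u is as near 81/2 as the bounds allow.
Taking u = 40 and v = 41 (both in [36, 133]) gives uv = 1640.

1640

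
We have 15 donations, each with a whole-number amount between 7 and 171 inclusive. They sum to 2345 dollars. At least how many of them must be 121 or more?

11

Suppose at most 15 − j of them reach 121; then j values are ≤ 120 and the rest ≤ 171.
The total is then ≤ 120·j + 171·(15 − j) = 2565 − 51j. For this to be ≥ 2345 we need j ≤ 4, so at least 15 − 4 = 11 must reach 121.
Exactly 11 works: 11 values at 171 and 4 at 120 total 2361; lower one of the high values by 16 (still ≥ 121) to hit 2345.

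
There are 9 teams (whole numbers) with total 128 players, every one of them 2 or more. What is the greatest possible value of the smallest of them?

14

If every one of the 9 were at least 15, the total would be at least 9 × 15 = 135 > 128.
Achievable: 7 of them at 14 and 2 at 15 total 128.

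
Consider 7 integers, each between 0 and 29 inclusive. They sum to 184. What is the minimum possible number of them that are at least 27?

1

Suppose at most 7 − j of them reach 27; then j values are ≤ 26 and the rest ≤ 29.
The total is then ≤ 26·j + 29·(7 − j) = 203 − 3j. For this to be ≥ 184 we need j ≤ 6, so at least 7 − 6 = 1 must reach 27.
Exactly 1 works: 1 value at 29 and 6 at 26 total 185; lower one of the high values by 1 (still ≥ 27) to hit 184.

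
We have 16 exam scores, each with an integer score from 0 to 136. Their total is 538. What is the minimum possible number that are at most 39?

If only k of them are at most 39, the other 16 − k are at least 40, so the total is at least (16 − k)·40 + k·0.
This is ≤ 538, so (16 − k)·40 + 0k ≤ 538, which gives k ≥ 3.
Exactly 3 works: 3 values at 0 and 13 at 40 total 520; raise one of the low values by 18 (still ≤ 39) to hit 538.

3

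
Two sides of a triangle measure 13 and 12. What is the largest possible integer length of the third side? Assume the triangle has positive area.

24

The third side must be less than 13 + 12 = 25.
The largest integer below 25 is 24.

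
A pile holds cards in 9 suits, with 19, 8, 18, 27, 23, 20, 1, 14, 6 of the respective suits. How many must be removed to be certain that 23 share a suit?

In the worst case you take as many as possible of each suit without reaching 23: 19 + 8 + 18 + 22 + 22 + 20 + 1 + 14 + 6 = 130.
The next one must give 23 of some suit, so 130 + 1 = 131.

131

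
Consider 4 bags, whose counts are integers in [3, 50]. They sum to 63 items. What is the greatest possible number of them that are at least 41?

Suppose k of them are at least 41. Those contribute at least 41 each and the other 4 − k at least 3 each.
So the total is at least 41k + 3(4 − k) = 12 + 38k. This must be ≤ 63, giving k ≤ 1.
k = 1 is achieved by 1 value at 41 and 3 at 3, total 50; add 13 to one value (staying below 41) to reach 63.

1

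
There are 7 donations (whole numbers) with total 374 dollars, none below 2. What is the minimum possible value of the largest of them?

Some value must be at least ⌈374/7⌉ = 54, since 7 × 53 = 371 < 374.
Taking 4 copies of 53 and 3 copies of 54 gives exactly 374, so 54 is attained.

54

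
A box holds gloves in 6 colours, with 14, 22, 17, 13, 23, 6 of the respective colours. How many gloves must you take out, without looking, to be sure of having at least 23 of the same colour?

95

In the worst case you take as many as possible of each colour without reaching 23: 14 + 22 + 17 + 13 + 22 + 6 = 94.
The next one must give 23 of some colour, so 94 + 1 = 95.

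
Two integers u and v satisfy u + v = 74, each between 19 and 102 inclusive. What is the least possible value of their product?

1045

uv = u(74 − u) is concave in u, so over [19, 55] it is minimized at an endpoint.
The extreme feasible split is u = 19, v = 55, giving uv = 1045.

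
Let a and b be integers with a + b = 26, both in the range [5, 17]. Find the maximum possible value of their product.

169

With a + b fixed, ab peaks when the two are closest together.
Taking a = 13 and b = 13 (both in [5, 17]) gives ab = 169.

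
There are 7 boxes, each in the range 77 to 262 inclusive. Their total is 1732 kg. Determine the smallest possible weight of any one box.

To make one box as small as possible, make the other 6 as large as possible.
The other 6 contribute at most 6 × 262 = 1572, leaving at least 1732 − 1572 = 160.
Since 160 ≥ 77, this is achievable: one at 160 and 6 at 262.

160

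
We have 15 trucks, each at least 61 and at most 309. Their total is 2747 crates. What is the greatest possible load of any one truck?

To make one truck as large as possible, make the other 14 as small as possible.
The other 14 contribute at least 14 × 61 = 854, leaving at most 2747 − 854 = 1893.
But each truck is capped at 309, so the maximum is 309.
Achievable: one at 309 and the other 14 totalling 2438, which fits since 14 × 61 ≤ 2438 ≤ 14 × 309.

309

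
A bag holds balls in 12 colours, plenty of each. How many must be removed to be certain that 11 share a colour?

121

You could draw 10 of every colour without reaching 11 of any — 120 in all.
One more forces 11 of some colour, so 120 + 1 = 121.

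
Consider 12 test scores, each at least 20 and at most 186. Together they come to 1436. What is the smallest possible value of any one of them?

20

To make one score as small as possible, make the other 11 as large as possible.
The other 11 can take up 11 × 186 = 2046 ≥ 1436 − 20, so one score can sit at its floor of 20.
Achievable: one at 20 and the other 11 totalling 1416, which fits since 11 × 20 ≤ 1416 ≤ 11 × 186.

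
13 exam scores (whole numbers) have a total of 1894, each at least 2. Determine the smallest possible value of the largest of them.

146

If every one of the 13 were at most 145, the total would be at most 13 × 145 = 1885 < 1894.
Equality holds with 9 values of 146 and 4 values of 145.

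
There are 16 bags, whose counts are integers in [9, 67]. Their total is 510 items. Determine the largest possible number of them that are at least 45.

Suppose k of them are at least 45. Those contribute at least 45 each and the other 16 − k at least 9 each.
So the total is at least 45k + 9(16 − k) = 144 + 36k. This must be ≤ 510, giving k ≤ 10.
k = 10 is achieved by 10 values at 45 and 6 at 9, total 504; add 6 to one value (staying below 45) to reach 510.

10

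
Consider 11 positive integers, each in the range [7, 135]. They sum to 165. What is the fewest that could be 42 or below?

Let j be the number exceeding 42. Then the total is ≥ 43·j + 7·(11 − j) = 77 + 36j.
So 36j ≤ 88 and j ≤ 2; hence at least 11 − 2 = 9 are ≤ 42.
Exactly 9 works: 9 values at 7 and 2 at 43 total 149; raise one of the low values by 16 (still ≤ 42) to hit 165.

9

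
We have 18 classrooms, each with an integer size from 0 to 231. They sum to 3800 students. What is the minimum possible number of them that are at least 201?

Suppose at most 18 − j of them reach 201; then j values are ≤ 200 and the rest ≤ 231.
The total is then ≤ 200·j + 231·(18 − j) = 4158 − 31j. For this to be ≥ 3800 we need j ≤ 11, so at least 18 − 11 = 7 must reach 201.
Exactly 7 works: 7 values at 231 and 11 at 200 total 3817; lower one of the high values by 17 (still ≥ 201) to hit 3800.

7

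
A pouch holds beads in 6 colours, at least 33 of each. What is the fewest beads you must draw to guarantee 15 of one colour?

In the worst case you draw 14 of each of the 6 colours: 6 × 14 = 84.
One more forces 15 of some colour, so 84 + 1 = 85.

85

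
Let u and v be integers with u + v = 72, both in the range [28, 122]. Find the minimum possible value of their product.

Since u + v is fixed, pushing one of them to its bound minimizes the product.
The extreme feasible split is u = 28, v = 44, giving uv = 1232.

1232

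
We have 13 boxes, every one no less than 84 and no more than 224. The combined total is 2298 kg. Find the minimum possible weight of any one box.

84

Minimizing one value means maximizing the remaining 12.
The other 12 can take up 12 × 224 = 2688 ≥ 2298 − 84, so one box can sit at its floor of 84.
Achievable: one at 84 and the other 12 totalling 2214, which fits since 12 × 84 ≤ 2214 ≤ 12 × 224.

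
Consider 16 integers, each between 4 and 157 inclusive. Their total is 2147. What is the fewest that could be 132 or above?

2

Suppose at most 16 − j of them reach 132; then j values are ≤ 131 and the rest ≤ 157.
The total is then ≤ 131·j + 157·(16 − j) = 2512 − 26j. For this to be ≥ 2147 we need j ≤ 14, so at least 16 − 14 = 2 must reach 132.
Exactly 2 works: 2 values at 157 and 14 at 131 total 2148; lower one of the high values by 1 (still ≥ 132) to hit 2147.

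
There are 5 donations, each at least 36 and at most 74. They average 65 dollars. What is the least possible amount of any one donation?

Minimizing one value means maximizing the remaining 4.
The total is 5 × 65 = 325.
The other 4 can take up 4 × 74 = 296 ≥ 325 − 36, so one donation can sit at its floor of 36.
Achievable: one at 36 and the other 4 totalling 289, which fits since 4 × 36 ≤ 289 ≤ 4 × 74.

36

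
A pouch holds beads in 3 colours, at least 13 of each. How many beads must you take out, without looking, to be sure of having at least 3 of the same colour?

In the worst case you draw 2 of each of the 3 colours: 3 × 2 = 6.
One more forces 3 of some colour, so 6 + 1 = 7.

7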